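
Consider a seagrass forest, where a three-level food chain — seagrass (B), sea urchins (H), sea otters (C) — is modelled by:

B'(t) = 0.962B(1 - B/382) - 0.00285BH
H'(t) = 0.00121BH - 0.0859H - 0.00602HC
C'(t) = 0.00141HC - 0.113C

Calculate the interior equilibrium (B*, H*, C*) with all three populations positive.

From dC/dt = 0: 0.00141H* = 0.113, so H* = 80.1.
From dB/dt = 0: 0.962(1 - B*/382) = 0.00285·80.1, giving B* = 382·(1 - 0.237) = 291.
From dH/dt = 0: 0.00121·291 - 0.0859 = 0.00602C*, so C* = 0.267/0.00602 = 44.3.

B* ≈ 291, H* ≈ 80.1, C* ≈ 44.3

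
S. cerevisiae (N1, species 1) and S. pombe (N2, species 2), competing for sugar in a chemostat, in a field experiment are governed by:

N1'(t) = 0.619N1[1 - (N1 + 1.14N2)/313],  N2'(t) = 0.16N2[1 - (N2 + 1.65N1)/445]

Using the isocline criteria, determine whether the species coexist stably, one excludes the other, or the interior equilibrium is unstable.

unstable coexistence (outcome depends on initial conditions)

Compare the nullcline intercepts: K1/α12 = 313/1.14 = 275 < K2 = 445; K2/α21 = 445/1.65 = 270 < K1 = 313.
Since both are reversed, neither can invade when rare; the interior point is a saddle.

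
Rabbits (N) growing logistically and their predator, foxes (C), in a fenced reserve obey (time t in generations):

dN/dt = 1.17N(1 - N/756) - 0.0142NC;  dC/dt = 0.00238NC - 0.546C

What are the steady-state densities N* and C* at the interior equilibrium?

N* ≈ 229, C* ≈ 57.4

From dC/dt = 0 with C > 0: 0.00238N* = 0.546, so N* = 229.
Substitute into dN/dt = 0: 1.17(1 - 229/756) = 0.0142C*.
The bracket is 0.697, giving C* = 0.815/0.0142 = 57.4.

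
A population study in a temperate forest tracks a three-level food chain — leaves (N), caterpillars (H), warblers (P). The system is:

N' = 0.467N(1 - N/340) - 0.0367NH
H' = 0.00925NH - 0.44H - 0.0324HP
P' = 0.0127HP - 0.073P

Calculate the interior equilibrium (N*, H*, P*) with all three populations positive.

N* ≈ 186, H* ≈ 5.75, P* ≈ 39.6

From dP/dt = 0: 0.0127H* = 0.073, so H* = 5.75.
From dN/dt = 0: 0.467(1 - N*/340) = 0.0367·5.75, giving N* = 340·(1 - 0.452) = 186.
From dH/dt = 0: 0.00925·186 - 0.44 = 0.0324P*, so P* = 1.28/0.0324 = 39.6.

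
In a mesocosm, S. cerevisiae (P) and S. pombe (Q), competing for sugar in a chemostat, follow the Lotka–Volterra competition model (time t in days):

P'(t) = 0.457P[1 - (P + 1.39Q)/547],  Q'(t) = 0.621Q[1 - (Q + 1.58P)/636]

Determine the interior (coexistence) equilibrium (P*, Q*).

Setting both brackets to zero gives the nullclines P + 1.39Q = 547 and 1.58P + Q = 636.
Substituting Q = 636 - 1.58P into the first: P(1 - 1.39·1.58) = 547 - 1.39·636.
So P* = -337/-1.2 = 282, and then Q* = 636 - 1.58·282 = 191.

P* ≈ 282, Q* ≈ 191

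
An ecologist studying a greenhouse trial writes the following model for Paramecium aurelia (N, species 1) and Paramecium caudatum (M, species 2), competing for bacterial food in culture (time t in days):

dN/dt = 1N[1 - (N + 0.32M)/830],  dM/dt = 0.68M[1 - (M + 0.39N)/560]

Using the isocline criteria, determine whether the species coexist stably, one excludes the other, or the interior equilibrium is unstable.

stable coexistence

Compare the nullcline intercepts: K1/α12 = 830/0.32 = 2590 > K2 = 560; K2/α21 = 560/0.39 = 1440 > K1 = 830.
Since both inequalities hold, each species can invade when rare, so the interior equilibrium is stable.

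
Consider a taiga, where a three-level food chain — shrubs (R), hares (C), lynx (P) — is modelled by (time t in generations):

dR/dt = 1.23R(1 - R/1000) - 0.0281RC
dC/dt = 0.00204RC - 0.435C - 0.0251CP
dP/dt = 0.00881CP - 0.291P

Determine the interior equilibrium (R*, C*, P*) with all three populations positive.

From dP/dt = 0: 0.00881C* = 0.291, so C* = 33.
From dR/dt = 0: 1.23(1 - R*/1000) = 0.0281·33, giving R* = 1000·(1 - 0.755) = 245.
From dC/dt = 0: 0.00204·245 - 0.435 = 0.0251P*, so P* = 0.0656/0.0251 = 2.61.

R* ≈ 245, C* ≈ 33, P* ≈ 2.61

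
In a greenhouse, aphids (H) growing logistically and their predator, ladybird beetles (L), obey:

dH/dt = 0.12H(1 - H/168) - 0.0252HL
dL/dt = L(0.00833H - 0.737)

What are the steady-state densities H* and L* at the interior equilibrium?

H* ≈ 88.5, L* ≈ 2.25

From dL/dt = 0 with L > 0: 0.00833H* = 0.737, so H* = 88.5.
Substitute into dH/dt = 0: 0.12(1 - 88.5/168) = 0.0252L*.
The bracket is 0.473, giving L* = 0.0568/0.0252 = 2.25.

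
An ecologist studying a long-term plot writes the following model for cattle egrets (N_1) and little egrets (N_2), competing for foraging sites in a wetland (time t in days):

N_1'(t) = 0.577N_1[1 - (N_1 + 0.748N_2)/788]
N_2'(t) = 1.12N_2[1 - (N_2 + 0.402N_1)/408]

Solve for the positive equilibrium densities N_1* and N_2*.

N_1* ≈ 690, N_2* ≈ 130

Setting both brackets to zero gives the nullclines N_1 + 0.748N_2 = 788 and 0.402N_1 + N_2 = 408.
Substituting N_2 = 408 - 0.402N_1 into the first: N_1(1 - 0.748·0.402) = 788 - 0.748·408.
So N_1* = 483/0.699 = 690, and then N_2* = 408 - 0.402·690 = 130.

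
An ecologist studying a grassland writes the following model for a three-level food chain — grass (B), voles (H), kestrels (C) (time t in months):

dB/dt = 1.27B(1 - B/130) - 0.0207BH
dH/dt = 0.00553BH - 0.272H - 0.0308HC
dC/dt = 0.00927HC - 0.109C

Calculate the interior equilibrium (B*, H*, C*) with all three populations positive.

From dC/dt = 0: 0.00927H* = 0.109, so H* = 11.8.
From dB/dt = 0: 1.27(1 - B*/130) = 0.0207·11.8, giving B* = 130·(1 - 0.192) = 105.
From dH/dt = 0: 0.00553·105 - 0.272 = 0.0308C*, so C* = 0.309/0.0308 = 10.

B* ≈ 105, H* ≈ 11.8, C* ≈ 10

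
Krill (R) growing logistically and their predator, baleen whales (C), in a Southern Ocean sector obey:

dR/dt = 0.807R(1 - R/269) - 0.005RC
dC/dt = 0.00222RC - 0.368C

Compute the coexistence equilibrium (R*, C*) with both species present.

From dC/dt = 0 with C > 0: 0.00222R* = 0.368, so R* = 166.
Substitute into dR/dt = 0: 0.807(1 - 166/269) = 0.005C*.
The bracket is 0.384, giving C* = 0.31/0.005 = 61.9.

R* ≈ 166, C* ≈ 61.9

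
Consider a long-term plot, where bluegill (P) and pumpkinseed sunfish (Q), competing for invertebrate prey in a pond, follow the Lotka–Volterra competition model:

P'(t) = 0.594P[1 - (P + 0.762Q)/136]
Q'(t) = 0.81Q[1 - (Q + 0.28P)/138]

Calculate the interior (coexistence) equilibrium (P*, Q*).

P* ≈ 39.2, Q* ≈ 127

Setting both brackets to zero gives the nullclines P + 0.762Q = 136 and 0.28P + Q = 138.
Substituting Q = 138 - 0.28P into the first: P(1 - 0.762·0.28) = 136 - 0.762·138.
So P* = 30.8/0.787 = 39.2, and then Q* = 138 - 0.28·39.2 = 127.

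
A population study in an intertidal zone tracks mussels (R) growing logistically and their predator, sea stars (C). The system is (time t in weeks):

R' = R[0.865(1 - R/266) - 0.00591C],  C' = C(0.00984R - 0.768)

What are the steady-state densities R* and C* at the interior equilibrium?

From dC/dt = 0 with C > 0: 0.00984R* = 0.768, so R* = 78.
Substitute into dR/dt = 0: 0.865(1 - 78/266) = 0.00591C*.
The bracket is 0.707, giving C* = 0.611/0.00591 = 103.

R* ≈ 78, C* ≈ 103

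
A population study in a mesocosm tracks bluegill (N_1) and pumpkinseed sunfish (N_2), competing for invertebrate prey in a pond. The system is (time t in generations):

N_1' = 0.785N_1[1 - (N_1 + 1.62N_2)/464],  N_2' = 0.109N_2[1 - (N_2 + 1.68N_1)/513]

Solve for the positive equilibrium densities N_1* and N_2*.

Setting both brackets to zero gives the nullclines N_1 + 1.62N_2 = 464 and 1.68N_1 + N_2 = 513.
Substituting N_2 = 513 - 1.68N_1 into the first: N_1(1 - 1.62·1.68) = 464 - 1.62·513.
So N_1* = -367/-1.72 = 213, and then N_2* = 513 - 1.68·213 = 155.

N_1* ≈ 213, N_2* ≈ 155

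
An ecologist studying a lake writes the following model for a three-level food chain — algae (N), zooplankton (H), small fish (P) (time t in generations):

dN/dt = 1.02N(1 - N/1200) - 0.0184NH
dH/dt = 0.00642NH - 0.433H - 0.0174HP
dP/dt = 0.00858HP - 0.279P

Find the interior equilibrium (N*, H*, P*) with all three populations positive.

From dP/dt = 0: 0.00858H* = 0.279, so H* = 32.5.
From dN/dt = 0: 1.02(1 - N*/1200) = 0.0184·32.5, giving N* = 1200·(1 - 0.587) = 496.
From dH/dt = 0: 0.00642·496 - 0.433 = 0.0174P*, so P* = 2.75/0.0174 = 158.

N* ≈ 496, H* ≈ 32.5, P* ≈ 158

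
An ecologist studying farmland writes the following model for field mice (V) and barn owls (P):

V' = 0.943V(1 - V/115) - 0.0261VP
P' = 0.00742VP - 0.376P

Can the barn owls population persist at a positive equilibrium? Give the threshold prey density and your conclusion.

Threshold V = 50.7; K > 50.7, so yes, the predator persists.

The predator equation gives dP/dt > 0 only when V > 0.376/0.00742 = 50.7.
Without the predator, V → K = 115. Since 115 > 50.7, the predator can invade and persist.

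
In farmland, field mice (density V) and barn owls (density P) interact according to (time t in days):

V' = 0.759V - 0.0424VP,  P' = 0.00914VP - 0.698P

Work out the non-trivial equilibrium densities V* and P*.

V* ≈ 76.4, P* ≈ 17.9

Set dP/dt = 0 with P > 0: 0.00914V - 0.698 = 0, so V* = 0.698/0.00914 = 76.4.
Set dV/dt = 0 with V > 0: 0.759 - 0.0424P = 0, so P* = 0.759/0.0424 = 17.9.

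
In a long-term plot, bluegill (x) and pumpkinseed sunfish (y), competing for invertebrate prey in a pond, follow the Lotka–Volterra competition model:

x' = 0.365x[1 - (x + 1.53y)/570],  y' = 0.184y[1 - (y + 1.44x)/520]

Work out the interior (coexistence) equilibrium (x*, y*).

x* ≈ 188, y* ≈ 250

Setting both brackets to zero gives the nullclines x + 1.53y = 570 and 1.44x + y = 520.
Substituting y = 520 - 1.44x into the first: x(1 - 1.53·1.44) = 570 - 1.53·520.
So x* = -226/-1.2 = 188, and then y* = 520 - 1.44·188 = 250.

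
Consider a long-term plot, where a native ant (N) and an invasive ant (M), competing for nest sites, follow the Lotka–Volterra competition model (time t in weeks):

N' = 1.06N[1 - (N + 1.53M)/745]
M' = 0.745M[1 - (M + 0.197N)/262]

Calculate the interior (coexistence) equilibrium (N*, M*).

N* ≈ 493, M* ≈ 165

Setting both brackets to zero gives the nullclines N + 1.53M = 745 and 0.197N + M = 262.
Substituting M = 262 - 0.197N into the first: N(1 - 1.53·0.197) = 745 - 1.53·262.
So N* = 344/0.699 = 493, and then M* = 262 - 0.197·493 = 165.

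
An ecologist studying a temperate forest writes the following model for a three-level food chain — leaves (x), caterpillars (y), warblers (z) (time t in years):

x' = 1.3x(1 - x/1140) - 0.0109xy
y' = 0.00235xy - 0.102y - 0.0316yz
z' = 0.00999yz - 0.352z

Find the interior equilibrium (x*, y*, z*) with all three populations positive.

x* ≈ 803, y* ≈ 35.2, z* ≈ 56.5

From dz/dt = 0: 0.00999y* = 0.352, so y* = 35.2.
From dx/dt = 0: 1.3(1 - x*/1140) = 0.0109·35.2, giving x* = 1140·(1 - 0.295) = 803.
From dy/dt = 0: 0.00235·803 - 0.102 = 0.0316z*, so z* = 1.79/0.0316 = 56.5.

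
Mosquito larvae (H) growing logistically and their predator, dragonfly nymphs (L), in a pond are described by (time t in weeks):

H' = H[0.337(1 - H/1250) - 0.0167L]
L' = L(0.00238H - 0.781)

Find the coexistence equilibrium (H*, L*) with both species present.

From dL/dt = 0 with L > 0: 0.00238H* = 0.781, so H* = 328.
Substitute into dH/dt = 0: 0.337(1 - 328/1250) = 0.0167L*.
The bracket is 0.737, giving L* = 0.249/0.0167 = 14.9.

H* ≈ 328, L* ≈ 14.9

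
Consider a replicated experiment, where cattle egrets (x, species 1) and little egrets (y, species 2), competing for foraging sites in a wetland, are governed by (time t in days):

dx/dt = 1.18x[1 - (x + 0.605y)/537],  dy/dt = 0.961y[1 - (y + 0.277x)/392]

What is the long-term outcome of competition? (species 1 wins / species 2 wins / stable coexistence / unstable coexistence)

stable coexistence

Compare the nullcline intercepts: K1/α12 = 537/0.605 = 888 > K2 = 392; K2/α21 = 392/0.277 = 1420 > K1 = 537.
Since both inequalities hold, each species can invade when rare, so the interior equilibrium is stable.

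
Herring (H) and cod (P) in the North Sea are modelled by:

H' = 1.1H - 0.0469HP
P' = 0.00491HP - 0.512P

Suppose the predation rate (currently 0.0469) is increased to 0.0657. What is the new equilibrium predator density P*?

P* ≈ 16.7

At the interior fixed point, setting dH/dt = 0 with H > 0 fixes P* = (prey growth rate)/(HP coefficient) — independent of the other coefficients.
With the change, P* = 1.1/0.0657 = 16.7; it falls from 23.5.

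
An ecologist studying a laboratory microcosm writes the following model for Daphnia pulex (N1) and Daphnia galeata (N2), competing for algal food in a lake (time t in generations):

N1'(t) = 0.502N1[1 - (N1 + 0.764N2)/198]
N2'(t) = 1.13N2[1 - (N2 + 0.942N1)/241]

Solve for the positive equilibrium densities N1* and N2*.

Setting both brackets to zero gives the nullclines N1 + 0.764N2 = 198 and 0.942N1 + N2 = 241.
Substituting N2 = 241 - 0.942N1 into the first: N1(1 - 0.764·0.942) = 198 - 0.764·241.
So N1* = 13.9/0.28 = 49.5, and then N2* = 241 - 0.942·49.5 = 194.

N1* ≈ 49.5, N2* ≈ 194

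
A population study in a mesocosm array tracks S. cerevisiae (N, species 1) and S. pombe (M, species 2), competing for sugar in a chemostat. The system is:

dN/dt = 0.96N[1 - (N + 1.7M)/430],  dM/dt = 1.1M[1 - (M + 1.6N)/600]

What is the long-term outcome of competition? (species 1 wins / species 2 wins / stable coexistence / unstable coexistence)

unstable coexistence (outcome depends on initial conditions)

Compare the nullcline intercepts: K1/α12 = 430/1.7 = 253 < K2 = 600; K2/α21 = 600/1.6 = 375 < K1 = 430.
Since both are reversed, neither can invade when rare; the interior point is a saddle.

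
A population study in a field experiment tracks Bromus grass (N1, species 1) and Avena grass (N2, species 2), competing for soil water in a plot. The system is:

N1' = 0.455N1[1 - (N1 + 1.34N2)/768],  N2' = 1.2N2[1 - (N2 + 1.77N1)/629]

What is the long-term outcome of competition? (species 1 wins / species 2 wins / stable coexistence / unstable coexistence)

Compare the nullcline intercepts: K1/α12 = 768/1.34 = 573 < K2 = 629; K2/α21 = 629/1.77 = 355 < K1 = 768.
Since both are reversed, neither can invade when rare; the interior point is a saddle.

unstable coexistence (outcome depends on initial conditions)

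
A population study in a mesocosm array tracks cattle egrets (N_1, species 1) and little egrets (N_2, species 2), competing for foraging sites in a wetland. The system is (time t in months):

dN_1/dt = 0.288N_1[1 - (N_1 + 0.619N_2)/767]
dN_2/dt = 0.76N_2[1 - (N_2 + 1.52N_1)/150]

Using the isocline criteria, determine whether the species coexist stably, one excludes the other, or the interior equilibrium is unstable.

Compare the nullcline intercepts: K1/α12 = 767/0.619 = 1240 > K2 = 150; K2/α21 = 150/1.52 = 98.7 < K1 = 767.
Since the inequalities point opposite ways, species 1 can invade but species 2 cannot.

species 1 excludes species 2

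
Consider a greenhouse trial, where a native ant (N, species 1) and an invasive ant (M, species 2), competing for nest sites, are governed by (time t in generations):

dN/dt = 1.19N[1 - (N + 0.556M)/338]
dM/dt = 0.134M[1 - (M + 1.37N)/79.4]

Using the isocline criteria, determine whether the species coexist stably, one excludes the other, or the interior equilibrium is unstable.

Compare the nullcline intercepts: K1/α12 = 338/0.556 = 608 > K2 = 79.4; K2/α21 = 79.4/1.37 = 58 < K1 = 338.
Since the inequalities point opposite ways, species 1 can invade but species 2 cannot.

species 1 excludes species 2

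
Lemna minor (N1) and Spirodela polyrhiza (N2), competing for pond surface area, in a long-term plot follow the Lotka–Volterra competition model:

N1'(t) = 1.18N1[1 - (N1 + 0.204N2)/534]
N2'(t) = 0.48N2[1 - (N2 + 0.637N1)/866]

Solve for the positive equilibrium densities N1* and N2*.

N1* ≈ 411, N2* ≈ 604

Setting both brackets to zero gives the nullclines N1 + 0.204N2 = 534 and 0.637N1 + N2 = 866.
Substituting N2 = 866 - 0.637N1 into the first: N1(1 - 0.204·0.637) = 534 - 0.204·866.
So N1* = 357/0.87 = 411, and then N2* = 866 - 0.637·411 = 604.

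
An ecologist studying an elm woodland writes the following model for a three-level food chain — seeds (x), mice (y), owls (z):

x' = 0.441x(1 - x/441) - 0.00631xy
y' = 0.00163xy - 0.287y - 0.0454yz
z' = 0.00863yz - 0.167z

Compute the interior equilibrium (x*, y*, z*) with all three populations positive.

From dz/dt = 0: 0.00863y* = 0.167, so y* = 19.4.
From dx/dt = 0: 0.441(1 - x*/441) = 0.00631·19.4, giving x* = 441·(1 - 0.277) = 319.
From dy/dt = 0: 0.00163·319 - 0.287 = 0.0454z*, so z* = 0.233/0.0454 = 5.13.

x* ≈ 319, y* ≈ 19.4, z* ≈ 5.13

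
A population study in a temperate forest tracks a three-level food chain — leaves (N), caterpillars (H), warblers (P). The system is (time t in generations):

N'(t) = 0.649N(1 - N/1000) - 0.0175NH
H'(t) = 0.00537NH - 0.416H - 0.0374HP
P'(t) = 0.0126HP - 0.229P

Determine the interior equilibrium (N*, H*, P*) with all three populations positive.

N* ≈ 510, H* ≈ 18.2, P* ≈ 62.1

From dP/dt = 0: 0.0126H* = 0.229, so H* = 18.2.
From dN/dt = 0: 0.649(1 - N*/1000) = 0.0175·18.2, giving N* = 1000·(1 - 0.49) = 510.
From dH/dt = 0: 0.00537·510 - 0.416 = 0.0374P*, so P* = 2.32/0.0374 = 62.1.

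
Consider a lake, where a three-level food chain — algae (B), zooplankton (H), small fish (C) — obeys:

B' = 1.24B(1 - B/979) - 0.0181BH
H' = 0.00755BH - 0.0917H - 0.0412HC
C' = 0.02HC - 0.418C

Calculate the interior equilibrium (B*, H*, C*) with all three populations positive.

B* ≈ 680, H* ≈ 20.9, C* ≈ 122

From dC/dt = 0: 0.02H* = 0.418, so H* = 20.9.
From dB/dt = 0: 1.24(1 - B*/979) = 0.0181·20.9, giving B* = 979·(1 - 0.305) = 680.
From dH/dt = 0: 0.00755·680 - 0.0917 = 0.0412C*, so C* = 5.04/0.0412 = 122.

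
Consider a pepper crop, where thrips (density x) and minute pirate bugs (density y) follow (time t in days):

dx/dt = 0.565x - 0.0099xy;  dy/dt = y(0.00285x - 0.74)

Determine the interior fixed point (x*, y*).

x* ≈ 260, y* ≈ 57.1

Set dy/dt = 0 with y > 0: 0.00285x - 0.74 = 0, so x* = 0.74/0.00285 = 260.
Set dx/dt = 0 with x > 0: 0.565 - 0.0099y = 0, so y* = 0.565/0.0099 = 57.1.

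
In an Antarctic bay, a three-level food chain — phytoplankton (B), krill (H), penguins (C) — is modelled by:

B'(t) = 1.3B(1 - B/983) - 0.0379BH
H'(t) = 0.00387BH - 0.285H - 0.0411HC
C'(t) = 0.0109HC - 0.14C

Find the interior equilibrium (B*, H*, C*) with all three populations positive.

From dC/dt = 0: 0.0109H* = 0.14, so H* = 12.8.
From dB/dt = 0: 1.3(1 - B*/983) = 0.0379·12.8, giving B* = 983·(1 - 0.374) = 615.
From dH/dt = 0: 0.00387·615 - 0.285 = 0.0411C*, so C* = 2.09/0.0411 = 51.

B* ≈ 615, H* ≈ 12.8, C* ≈ 51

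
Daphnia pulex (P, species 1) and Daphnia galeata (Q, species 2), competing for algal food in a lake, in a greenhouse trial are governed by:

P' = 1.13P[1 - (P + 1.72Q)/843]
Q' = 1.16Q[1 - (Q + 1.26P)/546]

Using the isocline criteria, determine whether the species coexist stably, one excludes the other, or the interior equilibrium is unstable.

Compare the nullcline intercepts: K1/α12 = 843/1.72 = 490 < K2 = 546; K2/α21 = 546/1.26 = 433 < K1 = 843.
Since both are reversed, neither can invade when rare; the interior point is a saddle.

unstable coexistence (outcome depends on initial conditions)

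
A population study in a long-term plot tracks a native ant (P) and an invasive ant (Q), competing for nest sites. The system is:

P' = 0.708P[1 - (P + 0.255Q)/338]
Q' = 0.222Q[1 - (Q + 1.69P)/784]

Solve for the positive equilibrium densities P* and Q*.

P* ≈ 243, Q* ≈ 374

Setting both brackets to zero gives the nullclines P + 0.255Q = 338 and 1.69P + Q = 784.
Substituting Q = 784 - 1.69P into the first: P(1 - 0.255·1.69) = 338 - 0.255·784.
So P* = 138/0.569 = 243, and then Q* = 784 - 1.69·243 = 374.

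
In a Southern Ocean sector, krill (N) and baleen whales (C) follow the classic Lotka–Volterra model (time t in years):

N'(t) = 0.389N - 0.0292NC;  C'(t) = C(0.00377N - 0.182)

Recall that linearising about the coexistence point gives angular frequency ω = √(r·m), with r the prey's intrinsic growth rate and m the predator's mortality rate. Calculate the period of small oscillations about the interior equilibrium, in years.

Here r = 0.389 and m = 0.182, so r·m = 0.0708.
ω = √0.0708 = 0.266 per year, hence T = 2π/ω ≈ 23.6 years.

T ≈ 23.6 years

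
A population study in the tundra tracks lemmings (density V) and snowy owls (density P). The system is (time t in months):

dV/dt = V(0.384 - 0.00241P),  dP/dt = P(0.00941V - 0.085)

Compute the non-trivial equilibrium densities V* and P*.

Set dP/dt = 0 with P > 0: 0.00941V - 0.085 = 0, so V* = 0.085/0.00941 = 9.03.
Set dV/dt = 0 with V > 0: 0.384 - 0.00241P = 0, so P* = 0.384/0.00241 = 159.

V* ≈ 9.03, P* ≈ 159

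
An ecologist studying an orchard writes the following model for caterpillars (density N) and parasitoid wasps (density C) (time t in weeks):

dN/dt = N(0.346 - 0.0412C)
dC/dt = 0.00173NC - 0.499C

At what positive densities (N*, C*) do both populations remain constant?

N* ≈ 288, C* ≈ 8.4

Set dC/dt = 0 with C > 0: 0.00173N - 0.499 = 0, so N* = 0.499/0.00173 = 288.
Set dN/dt = 0 with N > 0: 0.346 - 0.0412C = 0, so C* = 0.346/0.0412 = 8.4.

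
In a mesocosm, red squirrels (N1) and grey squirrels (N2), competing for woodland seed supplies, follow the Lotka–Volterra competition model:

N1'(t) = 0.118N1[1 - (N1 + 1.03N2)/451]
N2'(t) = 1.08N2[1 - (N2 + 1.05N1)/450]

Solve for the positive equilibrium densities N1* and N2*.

N1* ≈ 153, N2* ≈ 289

Setting both brackets to zero gives the nullclines N1 + 1.03N2 = 451 and 1.05N1 + N2 = 450.
Substituting N2 = 450 - 1.05N1 into the first: N1(1 - 1.03·1.05) = 451 - 1.03·450.
So N1* = -12.5/-0.0815 = 153, and then N2* = 450 - 1.05·153 = 289.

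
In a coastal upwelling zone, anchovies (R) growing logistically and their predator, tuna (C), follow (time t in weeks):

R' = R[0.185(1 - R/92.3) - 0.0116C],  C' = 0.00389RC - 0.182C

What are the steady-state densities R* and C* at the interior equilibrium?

R* ≈ 46.8, C* ≈ 7.86

From dC/dt = 0 with C > 0: 0.00389R* = 0.182, so R* = 46.8.
Substitute into dR/dt = 0: 0.185(1 - 46.8/92.3) = 0.0116C*.
The bracket is 0.493, giving C* = 0.0912/0.0116 = 7.86.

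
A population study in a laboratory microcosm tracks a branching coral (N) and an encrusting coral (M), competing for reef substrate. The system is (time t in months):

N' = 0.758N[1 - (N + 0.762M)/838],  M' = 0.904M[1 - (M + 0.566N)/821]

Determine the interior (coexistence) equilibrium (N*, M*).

Setting both brackets to zero gives the nullclines N + 0.762M = 838 and 0.566N + M = 821.
Substituting M = 821 - 0.566N into the first: N(1 - 0.762·0.566) = 838 - 0.762·821.
So N* = 212/0.569 = 373, and then M* = 821 - 0.566·373 = 610.

N* ≈ 373, M* ≈ 610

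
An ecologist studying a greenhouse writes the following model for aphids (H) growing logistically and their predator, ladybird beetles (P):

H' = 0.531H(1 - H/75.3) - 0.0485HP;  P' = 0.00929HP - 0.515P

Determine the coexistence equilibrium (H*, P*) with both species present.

From dP/dt = 0 with P > 0: 0.00929H* = 0.515, so H* = 55.4.
Substitute into dH/dt = 0: 0.531(1 - 55.4/75.3) = 0.0485P*.
The bracket is 0.264, giving P* = 0.14/0.0485 = 2.89.

H* ≈ 55.4, P* ≈ 2.89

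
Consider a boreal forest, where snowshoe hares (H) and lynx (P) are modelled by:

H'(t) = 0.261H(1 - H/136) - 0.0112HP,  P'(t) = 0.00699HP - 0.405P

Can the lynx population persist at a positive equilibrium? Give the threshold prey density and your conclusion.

The predator equation gives dP/dt > 0 only when H > 0.405/0.00699 = 57.9.
Without the predator, H → K = 136. Since 136 > 57.9, the predator can invade and persist.

Threshold H = 57.9; K > 57.9, so yes, the predator persists.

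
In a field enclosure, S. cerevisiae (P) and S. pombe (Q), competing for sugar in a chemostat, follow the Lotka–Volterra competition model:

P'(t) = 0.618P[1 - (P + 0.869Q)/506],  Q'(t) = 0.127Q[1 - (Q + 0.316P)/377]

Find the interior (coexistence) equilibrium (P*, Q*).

P* ≈ 246, Q* ≈ 299

Setting both brackets to zero gives the nullclines P + 0.869Q = 506 and 0.316P + Q = 377.
Substituting Q = 377 - 0.316P into the first: P(1 - 0.869·0.316) = 506 - 0.869·377.
So P* = 178/0.725 = 246, and then Q* = 377 - 0.316·246 = 299.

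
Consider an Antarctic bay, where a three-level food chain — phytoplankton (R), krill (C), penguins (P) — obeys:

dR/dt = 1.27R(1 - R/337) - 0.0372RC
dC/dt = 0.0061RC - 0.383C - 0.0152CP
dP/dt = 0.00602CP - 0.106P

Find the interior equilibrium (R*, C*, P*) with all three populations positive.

From dP/dt = 0: 0.00602C* = 0.106, so C* = 17.6.
From dR/dt = 0: 1.27(1 - R*/337) = 0.0372·17.6, giving R* = 337·(1 - 0.516) = 163.
From dC/dt = 0: 0.0061·163 - 0.383 = 0.0152P*, so P* = 0.612/0.0152 = 40.3.

R* ≈ 163, C* ≈ 17.6, P* ≈ 40.3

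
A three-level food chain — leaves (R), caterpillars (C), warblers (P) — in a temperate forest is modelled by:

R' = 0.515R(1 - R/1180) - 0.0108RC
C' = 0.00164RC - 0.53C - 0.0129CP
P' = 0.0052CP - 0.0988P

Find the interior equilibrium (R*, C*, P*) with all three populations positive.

R* ≈ 710, C* ≈ 19, P* ≈ 49.2

From dP/dt = 0: 0.0052C* = 0.0988, so C* = 19.
From dR/dt = 0: 0.515(1 - R*/1180) = 0.0108·19, giving R* = 1180·(1 - 0.398) = 710.
From dC/dt = 0: 0.00164·710 - 0.53 = 0.0129P*, so P* = 0.634/0.0129 = 49.2.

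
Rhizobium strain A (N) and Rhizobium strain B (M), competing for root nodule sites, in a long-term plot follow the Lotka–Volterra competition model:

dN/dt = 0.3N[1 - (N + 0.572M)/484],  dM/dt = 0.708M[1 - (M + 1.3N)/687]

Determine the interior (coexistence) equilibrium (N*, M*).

Setting both brackets to zero gives the nullclines N + 0.572M = 484 and 1.3N + M = 687.
Substituting M = 687 - 1.3N into the first: N(1 - 0.572·1.3) = 484 - 0.572·687.
So N* = 91/0.256 = 355, and then M* = 687 - 1.3·355 = 225.

N* ≈ 355, M* ≈ 225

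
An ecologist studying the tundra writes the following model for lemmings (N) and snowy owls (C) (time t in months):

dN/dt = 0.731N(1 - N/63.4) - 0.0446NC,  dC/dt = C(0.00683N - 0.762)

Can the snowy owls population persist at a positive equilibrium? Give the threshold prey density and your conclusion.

The predator equation gives dC/dt > 0 only when N > 0.762/0.00683 = 112.
Without the predator, N → K = 63.4. Since 63.4 < 112, the predator cannot invade.

Threshold N = 112; K < 112, so no, the predator goes extinct.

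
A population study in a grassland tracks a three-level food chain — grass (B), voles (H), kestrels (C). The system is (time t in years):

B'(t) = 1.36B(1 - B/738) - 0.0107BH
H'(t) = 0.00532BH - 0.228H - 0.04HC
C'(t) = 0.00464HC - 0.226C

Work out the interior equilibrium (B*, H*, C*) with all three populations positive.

B* ≈ 455, H* ≈ 48.7, C* ≈ 54.8

From dC/dt = 0: 0.00464H* = 0.226, so H* = 48.7.
From dB/dt = 0: 1.36(1 - B*/738) = 0.0107·48.7, giving B* = 738·(1 - 0.383) = 455.
From dH/dt = 0: 0.00532·455 - 0.228 = 0.04C*, so C* = 2.19/0.04 = 54.8.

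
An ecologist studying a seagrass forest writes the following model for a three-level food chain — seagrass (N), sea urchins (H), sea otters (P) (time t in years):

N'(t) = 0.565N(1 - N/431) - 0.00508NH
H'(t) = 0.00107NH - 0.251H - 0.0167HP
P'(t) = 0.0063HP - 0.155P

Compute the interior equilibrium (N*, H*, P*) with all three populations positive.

N* ≈ 336, H* ≈ 24.6, P* ≈ 6.48

From dP/dt = 0: 0.0063H* = 0.155, so H* = 24.6.
From dN/dt = 0: 0.565(1 - N*/431) = 0.00508·24.6, giving N* = 431·(1 - 0.221) = 336.
From dH/dt = 0: 0.00107·336 - 0.251 = 0.0167P*, so P* = 0.108/0.0167 = 6.48.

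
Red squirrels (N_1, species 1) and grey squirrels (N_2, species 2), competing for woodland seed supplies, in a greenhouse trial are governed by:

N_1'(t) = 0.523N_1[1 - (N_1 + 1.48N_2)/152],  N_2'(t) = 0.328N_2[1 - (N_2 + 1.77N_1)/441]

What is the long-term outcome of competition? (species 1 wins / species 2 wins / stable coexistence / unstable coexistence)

species 2 excludes species 1

Compare the nullcline intercepts: K1/α12 = 152/1.48 = 103 < K2 = 441; K2/α21 = 441/1.77 = 249 > K1 = 152.
Since the inequalities point opposite ways, species 2 can invade but species 1 cannot.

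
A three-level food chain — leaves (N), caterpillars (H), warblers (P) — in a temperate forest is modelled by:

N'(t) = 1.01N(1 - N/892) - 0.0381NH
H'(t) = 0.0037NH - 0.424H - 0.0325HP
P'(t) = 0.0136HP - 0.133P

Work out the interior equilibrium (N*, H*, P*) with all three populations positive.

N* ≈ 563, H* ≈ 9.78, P* ≈ 51

From dP/dt = 0: 0.0136H* = 0.133, so H* = 9.78.
From dN/dt = 0: 1.01(1 - N*/892) = 0.0381·9.78, giving N* = 892·(1 - 0.369) = 563.
From dH/dt = 0: 0.0037·563 - 0.424 = 0.0325P*, so P* = 1.66/0.0325 = 51.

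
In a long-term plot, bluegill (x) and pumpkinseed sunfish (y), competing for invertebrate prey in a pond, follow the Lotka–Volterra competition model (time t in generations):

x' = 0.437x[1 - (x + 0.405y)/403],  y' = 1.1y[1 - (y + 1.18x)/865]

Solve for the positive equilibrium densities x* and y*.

Setting both brackets to zero gives the nullclines x + 0.405y = 403 and 1.18x + y = 865.
Substituting y = 865 - 1.18x into the first: x(1 - 0.405·1.18) = 403 - 0.405·865.
So x* = 52.7/0.522 = 101, and then y* = 865 - 1.18·101 = 746.

x* ≈ 101, y* ≈ 746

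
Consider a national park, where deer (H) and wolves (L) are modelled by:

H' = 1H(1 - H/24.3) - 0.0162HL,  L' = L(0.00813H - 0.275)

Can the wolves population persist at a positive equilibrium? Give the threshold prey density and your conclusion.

Threshold H = 33.8; K < 33.8, so no, the predator goes extinct.

The predator equation gives dL/dt > 0 only when H > 0.275/0.00813 = 33.8.
Without the predator, H → K = 24.3. Since 24.3 < 33.8, the predator cannot invade.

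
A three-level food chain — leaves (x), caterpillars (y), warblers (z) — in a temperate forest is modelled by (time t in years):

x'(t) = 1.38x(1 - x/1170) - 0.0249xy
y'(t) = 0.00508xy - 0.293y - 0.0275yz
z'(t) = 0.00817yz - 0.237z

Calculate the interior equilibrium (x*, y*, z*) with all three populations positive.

From dz/dt = 0: 0.00817y* = 0.237, so y* = 29.
From dx/dt = 0: 1.38(1 - x*/1170) = 0.0249·29, giving x* = 1170·(1 - 0.523) = 558.
From dy/dt = 0: 0.00508·558 - 0.293 = 0.0275z*, so z* = 2.54/0.0275 = 92.4.

x* ≈ 558, y* ≈ 29, z* ≈ 92.4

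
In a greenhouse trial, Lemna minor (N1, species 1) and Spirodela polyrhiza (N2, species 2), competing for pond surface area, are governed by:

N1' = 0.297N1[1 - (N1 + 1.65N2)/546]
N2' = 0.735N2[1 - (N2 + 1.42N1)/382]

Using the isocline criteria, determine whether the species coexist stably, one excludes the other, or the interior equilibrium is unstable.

Compare the nullcline intercepts: K1/α12 = 546/1.65 = 331 < K2 = 382; K2/α21 = 382/1.42 = 269 < K1 = 546.
Since both are reversed, neither can invade when rare; the interior point is a saddle.

unstable coexistence (outcome depends on initial conditions)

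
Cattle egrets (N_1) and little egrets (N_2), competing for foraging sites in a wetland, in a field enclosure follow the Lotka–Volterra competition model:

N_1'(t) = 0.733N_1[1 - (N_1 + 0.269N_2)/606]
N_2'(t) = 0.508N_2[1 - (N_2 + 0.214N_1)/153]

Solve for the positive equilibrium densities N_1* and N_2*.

Setting both brackets to zero gives the nullclines N_1 + 0.269N_2 = 606 and 0.214N_1 + N_2 = 153.
Substituting N_2 = 153 - 0.214N_1 into the first: N_1(1 - 0.269·0.214) = 606 - 0.269·153.
So N_1* = 565/0.942 = 599, and then N_2* = 153 - 0.214·599 = 24.7.

N_1* ≈ 599, N_2* ≈ 24.7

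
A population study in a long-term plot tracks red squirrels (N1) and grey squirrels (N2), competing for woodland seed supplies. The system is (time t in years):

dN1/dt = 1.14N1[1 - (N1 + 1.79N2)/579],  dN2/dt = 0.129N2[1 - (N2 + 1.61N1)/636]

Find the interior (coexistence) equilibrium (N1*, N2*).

Setting both brackets to zero gives the nullclines N1 + 1.79N2 = 579 and 1.61N1 + N2 = 636.
Substituting N2 = 636 - 1.61N1 into the first: N1(1 - 1.79·1.61) = 579 - 1.79·636.
So N1* = -559/-1.88 = 297, and then N2* = 636 - 1.61·297 = 157.

N1* ≈ 297, N2* ≈ 157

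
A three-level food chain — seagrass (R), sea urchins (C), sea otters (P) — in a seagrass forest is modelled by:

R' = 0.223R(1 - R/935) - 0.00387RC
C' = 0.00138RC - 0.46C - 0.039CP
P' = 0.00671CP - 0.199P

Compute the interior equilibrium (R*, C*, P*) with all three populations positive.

From dP/dt = 0: 0.00671C* = 0.199, so C* = 29.7.
From dR/dt = 0: 0.223(1 - R*/935) = 0.00387·29.7, giving R* = 935·(1 - 0.515) = 454.
From dC/dt = 0: 0.00138·454 - 0.46 = 0.039P*, so P* = 0.166/0.039 = 4.26.

R* ≈ 454, C* ≈ 29.7, P* ≈ 4.26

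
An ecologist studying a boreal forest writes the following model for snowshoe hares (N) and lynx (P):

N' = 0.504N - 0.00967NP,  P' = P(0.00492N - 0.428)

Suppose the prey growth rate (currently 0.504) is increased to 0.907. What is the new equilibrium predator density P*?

P* ≈ 93.8

At the interior fixed point, setting dN/dt = 0 with N > 0 fixes P* = (prey growth rate)/(NP coefficient) — independent of the other coefficients.
With the change, P* = 0.907/0.00967 = 93.8; it rises from 52.1.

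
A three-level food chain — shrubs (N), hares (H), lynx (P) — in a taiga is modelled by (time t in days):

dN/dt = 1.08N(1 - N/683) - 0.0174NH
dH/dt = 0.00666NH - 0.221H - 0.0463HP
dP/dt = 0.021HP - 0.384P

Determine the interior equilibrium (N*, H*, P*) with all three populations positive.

From dP/dt = 0: 0.021H* = 0.384, so H* = 18.3.
From dN/dt = 0: 1.08(1 - N*/683) = 0.0174·18.3, giving N* = 683·(1 - 0.295) = 482.
From dH/dt = 0: 0.00666·482 - 0.221 = 0.0463P*, so P* = 2.99/0.0463 = 64.5.

N* ≈ 482, H* ≈ 18.3, P* ≈ 64.5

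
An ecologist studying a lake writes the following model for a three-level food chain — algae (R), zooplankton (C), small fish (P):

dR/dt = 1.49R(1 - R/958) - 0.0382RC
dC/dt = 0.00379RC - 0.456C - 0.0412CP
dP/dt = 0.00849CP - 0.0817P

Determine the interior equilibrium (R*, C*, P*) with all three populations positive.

R* ≈ 722, C* ≈ 9.62, P* ≈ 55.3

From dP/dt = 0: 0.00849C* = 0.0817, so C* = 9.62.
From dR/dt = 0: 1.49(1 - R*/958) = 0.0382·9.62, giving R* = 958·(1 - 0.247) = 722.
From dC/dt = 0: 0.00379·722 - 0.456 = 0.0412P*, so P* = 2.28/0.0412 = 55.3.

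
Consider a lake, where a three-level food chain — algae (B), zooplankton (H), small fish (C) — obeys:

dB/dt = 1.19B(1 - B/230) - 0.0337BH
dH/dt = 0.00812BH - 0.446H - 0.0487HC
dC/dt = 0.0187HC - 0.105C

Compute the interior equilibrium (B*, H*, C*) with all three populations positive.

B* ≈ 193, H* ≈ 5.61, C* ≈ 23.1

From dC/dt = 0: 0.0187H* = 0.105, so H* = 5.61.
From dB/dt = 0: 1.19(1 - B*/230) = 0.0337·5.61, giving B* = 230·(1 - 0.159) = 193.
From dH/dt = 0: 0.00812·193 - 0.446 = 0.0487C*, so C* = 1.12/0.0487 = 23.1.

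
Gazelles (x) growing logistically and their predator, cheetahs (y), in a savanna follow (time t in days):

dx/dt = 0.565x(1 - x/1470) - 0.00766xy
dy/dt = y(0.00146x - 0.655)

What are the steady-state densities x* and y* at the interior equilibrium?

x* ≈ 449, y* ≈ 51.2

From dy/dt = 0 with y > 0: 0.00146x* = 0.655, so x* = 449.
Substitute into dx/dt = 0: 0.565(1 - 449/1470) = 0.00766y*.
The bracket is 0.695, giving y* = 0.393/0.00766 = 51.2.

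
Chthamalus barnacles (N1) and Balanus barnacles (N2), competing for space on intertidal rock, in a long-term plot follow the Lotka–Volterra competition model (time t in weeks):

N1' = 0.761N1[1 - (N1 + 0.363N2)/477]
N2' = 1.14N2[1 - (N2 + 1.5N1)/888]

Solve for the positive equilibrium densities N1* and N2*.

Setting both brackets to zero gives the nullclines N1 + 0.363N2 = 477 and 1.5N1 + N2 = 888.
Substituting N2 = 888 - 1.5N1 into the first: N1(1 - 0.363·1.5) = 477 - 0.363·888.
So N1* = 155/0.456 = 340, and then N2* = 888 - 1.5·340 = 379.

N1* ≈ 340, N2* ≈ 379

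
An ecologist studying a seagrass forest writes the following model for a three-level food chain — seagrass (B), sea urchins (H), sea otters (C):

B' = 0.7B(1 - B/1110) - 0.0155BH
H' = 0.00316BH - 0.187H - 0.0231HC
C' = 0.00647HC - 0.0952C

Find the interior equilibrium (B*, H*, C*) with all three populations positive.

B* ≈ 748, H* ≈ 14.7, C* ≈ 94.3

From dC/dt = 0: 0.00647H* = 0.0952, so H* = 14.7.
From dB/dt = 0: 0.7(1 - B*/1110) = 0.0155·14.7, giving B* = 1110·(1 - 0.326) = 748.
From dH/dt = 0: 0.00316·748 - 0.187 = 0.0231C*, so C* = 2.18/0.0231 = 94.3.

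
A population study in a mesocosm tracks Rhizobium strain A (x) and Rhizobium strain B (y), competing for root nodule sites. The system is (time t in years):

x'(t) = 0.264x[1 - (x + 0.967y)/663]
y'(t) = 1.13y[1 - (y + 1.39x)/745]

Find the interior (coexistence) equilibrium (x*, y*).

Setting both brackets to zero gives the nullclines x + 0.967y = 663 and 1.39x + y = 745.
Substituting y = 745 - 1.39x into the first: x(1 - 0.967·1.39) = 663 - 0.967·745.
So x* = -57.4/-0.344 = 167, and then y* = 745 - 1.39·167 = 513.

x* ≈ 167, y* ≈ 513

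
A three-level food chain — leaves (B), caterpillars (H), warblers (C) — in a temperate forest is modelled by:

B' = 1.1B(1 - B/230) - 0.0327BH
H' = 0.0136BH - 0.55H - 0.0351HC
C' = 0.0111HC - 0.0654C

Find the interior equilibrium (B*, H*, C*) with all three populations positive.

B* ≈ 190, H* ≈ 5.89, C* ≈ 57.8

From dC/dt = 0: 0.0111H* = 0.0654, so H* = 5.89.
From dB/dt = 0: 1.1(1 - B*/230) = 0.0327·5.89, giving B* = 230·(1 - 0.175) = 190.
From dH/dt = 0: 0.0136·190 - 0.55 = 0.0351C*, so C* = 2.03/0.0351 = 57.8.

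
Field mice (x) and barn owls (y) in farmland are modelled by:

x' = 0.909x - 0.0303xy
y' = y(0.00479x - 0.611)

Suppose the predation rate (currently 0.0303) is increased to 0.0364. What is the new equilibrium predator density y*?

At the interior fixed point, setting dx/dt = 0 with x > 0 fixes y* = (prey growth rate)/(xy coefficient) — independent of the other coefficients.
With the change, y* = 0.909/0.0364 = 25; it falls from 30.

y* ≈ 25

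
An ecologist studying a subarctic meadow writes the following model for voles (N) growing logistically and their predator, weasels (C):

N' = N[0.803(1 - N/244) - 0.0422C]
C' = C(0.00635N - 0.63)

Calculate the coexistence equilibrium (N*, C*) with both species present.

N* ≈ 99.2, C* ≈ 11.3

From dC/dt = 0 with C > 0: 0.00635N* = 0.63, so N* = 99.2.
Substitute into dN/dt = 0: 0.803(1 - 99.2/244) = 0.0422C*.
The bracket is 0.593, giving C* = 0.476/0.0422 = 11.3.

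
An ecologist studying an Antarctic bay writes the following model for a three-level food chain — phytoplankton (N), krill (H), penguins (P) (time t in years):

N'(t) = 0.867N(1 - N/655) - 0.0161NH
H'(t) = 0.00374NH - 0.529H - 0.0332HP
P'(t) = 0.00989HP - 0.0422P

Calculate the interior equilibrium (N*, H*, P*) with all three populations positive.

N* ≈ 603, H* ≈ 4.27, P* ≈ 52

From dP/dt = 0: 0.00989H* = 0.0422, so H* = 4.27.
From dN/dt = 0: 0.867(1 - N*/655) = 0.0161·4.27, giving N* = 655·(1 - 0.0792) = 603.
From dH/dt = 0: 0.00374·603 - 0.529 = 0.0332P*, so P* = 1.73/0.0332 = 52.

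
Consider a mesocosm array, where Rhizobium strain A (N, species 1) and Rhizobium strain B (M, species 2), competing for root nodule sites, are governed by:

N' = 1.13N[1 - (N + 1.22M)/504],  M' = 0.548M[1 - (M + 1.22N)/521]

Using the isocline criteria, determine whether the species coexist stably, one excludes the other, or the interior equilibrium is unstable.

Compare the nullcline intercepts: K1/α12 = 504/1.22 = 413 < K2 = 521; K2/α21 = 521/1.22 = 427 < K1 = 504.
Since both are reversed, neither can invade when rare; the interior point is a saddle.

unstable coexistence (outcome depends on initial conditions)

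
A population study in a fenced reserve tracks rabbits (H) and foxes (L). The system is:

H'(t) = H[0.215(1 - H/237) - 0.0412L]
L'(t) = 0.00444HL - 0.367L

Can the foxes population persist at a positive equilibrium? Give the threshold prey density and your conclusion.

The predator equation gives dL/dt > 0 only when H > 0.367/0.00444 = 82.7.
Without the predator, H → K = 237. Since 237 > 82.7, the predator can invade and persist.

Threshold H = 82.7; K > 82.7, so yes, the predator persists.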